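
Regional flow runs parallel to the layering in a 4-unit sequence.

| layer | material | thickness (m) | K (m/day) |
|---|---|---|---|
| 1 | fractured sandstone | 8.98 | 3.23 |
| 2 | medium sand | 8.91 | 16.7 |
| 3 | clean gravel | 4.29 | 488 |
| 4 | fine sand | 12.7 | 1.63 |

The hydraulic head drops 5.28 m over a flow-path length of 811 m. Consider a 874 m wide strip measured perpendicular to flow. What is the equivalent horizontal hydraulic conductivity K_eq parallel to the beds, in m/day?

65.7

Flow is parallel to layering, so each bed carries its own Darcy discharge and the transmissivities add.
Σ(K_i·b_i) = 3.23×8.98 + 16.7×8.91 + 488×4.29 + 1.63×12.7 = 2292 m²/day.
Total thickness b = 34.88 m, so K_eq = Σ(K_i·b_i)/b = 65.71 m/day.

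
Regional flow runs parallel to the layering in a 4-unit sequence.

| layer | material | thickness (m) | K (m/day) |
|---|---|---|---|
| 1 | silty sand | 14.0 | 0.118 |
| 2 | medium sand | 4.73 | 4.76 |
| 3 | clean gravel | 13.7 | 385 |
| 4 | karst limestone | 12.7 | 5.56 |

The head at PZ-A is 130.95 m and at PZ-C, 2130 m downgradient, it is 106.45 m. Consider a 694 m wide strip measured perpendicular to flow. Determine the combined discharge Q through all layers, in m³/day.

Flow is parallel to layering, so each bed carries its own Darcy discharge and the transmissivities add.
Σ(K_i·b_i) = 0.118×14.0 + 4.76×4.73 + 385×13.7 + 5.56×12.7 = 5369 m²/day.
Hydraulic gradient i = (130.95 − 106.45) / 2130 = 24.5 / 2130 = 0.01150.
Q = Σ(K_i·b_i) · W · i = 5369 × 694 × 0.01150 = 42861 m³/day.

42900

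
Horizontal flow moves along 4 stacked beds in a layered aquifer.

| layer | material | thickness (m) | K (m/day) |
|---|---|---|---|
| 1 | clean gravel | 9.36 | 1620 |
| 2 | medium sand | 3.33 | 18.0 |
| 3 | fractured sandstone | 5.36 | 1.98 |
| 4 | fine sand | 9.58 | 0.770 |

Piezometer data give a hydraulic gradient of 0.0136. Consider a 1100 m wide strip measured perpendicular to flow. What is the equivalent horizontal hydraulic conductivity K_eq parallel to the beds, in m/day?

552

Flow is parallel to layering, so each bed carries its own Darcy discharge and the transmissivities add.
Σ(K_i·b_i) = 1620×9.36 + 18.0×3.33 + 1.98×5.36 + 0.770×9.58 = 15241 m²/day.
Total thickness b = 27.63 m, so K_eq = Σ(K_i·b_i)/b = 551.6 m/day.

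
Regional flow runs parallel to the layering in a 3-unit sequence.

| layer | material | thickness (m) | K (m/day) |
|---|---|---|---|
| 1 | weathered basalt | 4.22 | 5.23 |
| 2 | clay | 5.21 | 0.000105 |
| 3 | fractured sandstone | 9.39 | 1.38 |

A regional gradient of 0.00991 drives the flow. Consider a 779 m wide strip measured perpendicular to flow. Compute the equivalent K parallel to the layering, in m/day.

Flow is parallel to layering, so each bed carries its own Darcy discharge and the transmissivities add.
Σ(K_i·b_i) = 5.23×4.22 + 0.000105×5.21 + 1.38×9.39 = 35.03 m²/day.
Total thickness b = 18.82 m, so K_eq = Σ(K_i·b_i)/b = 1.861 m/day.

1.86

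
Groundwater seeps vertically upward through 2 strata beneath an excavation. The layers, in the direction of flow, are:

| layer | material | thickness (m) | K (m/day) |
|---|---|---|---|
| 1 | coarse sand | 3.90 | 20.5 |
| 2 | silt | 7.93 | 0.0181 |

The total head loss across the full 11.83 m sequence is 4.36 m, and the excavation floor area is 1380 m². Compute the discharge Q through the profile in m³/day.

13.7

Flow is perpendicular to layering, so the layers act in series and the equivalent K is the thickness-weighted harmonic mean.
Total thickness L = 3.90 + 7.93 = 11.83 m.
Σ(b_i/K_i) = 3.90/20.5 + 7.93/0.0181 = 438.3 d.
K_eq = L / Σ(b_i/K_i) = 11.83 / 438.3 = 0.02699 m/day.
Q = K_eq · A · (Δh/L) = 0.02699 × 1380 × (4.36/11.83) = 13.73 m³/day.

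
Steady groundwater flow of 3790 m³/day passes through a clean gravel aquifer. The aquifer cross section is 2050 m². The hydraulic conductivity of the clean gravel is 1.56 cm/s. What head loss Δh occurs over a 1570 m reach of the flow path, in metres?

Convert K: 1.56 cm/s × 864 = 1348 m/day.
From Q = K·A·i, i = Q / (K·A) = 3790 / (1348 × 2050) = 0.001372.
Head loss Δh = i · L = 0.001372 × 1570 = 2.154 m.

2.15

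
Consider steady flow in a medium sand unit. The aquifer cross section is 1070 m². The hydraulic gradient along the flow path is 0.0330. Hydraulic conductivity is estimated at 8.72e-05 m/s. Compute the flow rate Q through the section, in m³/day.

266

Convert K: 8.72e-05 m/s × 86400 = 7.534 m/day.
Hydraulic gradient i = 0.0330.
Darcy's law: Q = K · A · i = 7.534 × 1070 × 0.03300 = 266.0 m³/day.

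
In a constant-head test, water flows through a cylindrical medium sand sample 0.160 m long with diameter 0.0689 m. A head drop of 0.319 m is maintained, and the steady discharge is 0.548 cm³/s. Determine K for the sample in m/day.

Cross-sectional area A = π·(d/2)² = π × (0.0689/2)² = 0.003728 m².
Convert discharge: 0.548 cm³/s = 5.480e-07 m³/s.
Darcy's law rearranged: K = Q·L / (A·Δh) = 5.480e-07 × 0.160 / (0.003728 × 0.319) = 7.372e-05 m/s = 6.369 m/day.

6.37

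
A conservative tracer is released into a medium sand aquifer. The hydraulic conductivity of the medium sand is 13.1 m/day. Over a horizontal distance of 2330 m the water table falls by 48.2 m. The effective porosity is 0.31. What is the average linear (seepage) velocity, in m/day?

0.874

Hydraulic gradient i = Δh / L = 48.2 / 2330 = 0.02069.
Darcy flux q = K · i = 13.10 × 0.02069 = 0.2710 m/day.
Seepage velocity v = q / n_e = 0.2710 / 0.31 = 0.8742 m/day.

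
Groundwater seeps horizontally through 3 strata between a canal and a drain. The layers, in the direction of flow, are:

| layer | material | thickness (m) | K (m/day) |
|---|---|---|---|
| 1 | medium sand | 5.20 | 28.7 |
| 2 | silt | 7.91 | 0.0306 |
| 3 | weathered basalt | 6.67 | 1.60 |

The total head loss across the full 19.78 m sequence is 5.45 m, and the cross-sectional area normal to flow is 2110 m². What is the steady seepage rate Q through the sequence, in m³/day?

Flow is perpendicular to layering, so the layers act in series and the equivalent K is the thickness-weighted harmonic mean.
Total thickness L = 5.20 + 7.91 + 6.67 = 19.78 m.
Σ(b_i/K_i) = 5.20/28.7 + 7.91/0.0306 + 6.67/1.60 = 262.8 d.
K_eq = L / Σ(b_i/K_i) = 19.78 / 262.8 = 0.07525 m/day.
Q = K_eq · A · (Δh/L) = 0.07525 × 2110 × (5.45/19.78) = 43.75 m³/day.

43.7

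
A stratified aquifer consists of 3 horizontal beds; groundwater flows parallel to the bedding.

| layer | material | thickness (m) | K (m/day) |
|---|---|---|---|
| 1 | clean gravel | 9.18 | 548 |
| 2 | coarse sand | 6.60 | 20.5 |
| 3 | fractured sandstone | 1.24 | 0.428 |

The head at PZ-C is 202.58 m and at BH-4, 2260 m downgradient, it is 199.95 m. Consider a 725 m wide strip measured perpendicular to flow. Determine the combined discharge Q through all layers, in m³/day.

4360

Flow is parallel to layering, so each bed carries its own Darcy discharge and the transmissivities add.
Σ(K_i·b_i) = 548×9.18 + 20.5×6.60 + 0.428×1.24 = 5166 m²/day.
Hydraulic gradient i = (202.58 − 199.95) / 2260 = 2.63 / 2260 = 0.001164.
Q = Σ(K_i·b_i) · W · i = 5166 × 725 × 0.001164 = 4359 m³/day.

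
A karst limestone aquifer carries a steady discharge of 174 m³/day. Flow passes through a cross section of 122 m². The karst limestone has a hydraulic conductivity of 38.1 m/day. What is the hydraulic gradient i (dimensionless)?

0.0374

From Q = K·A·i, i = Q / (K·A) = 174 / (38.10 × 122.0) = 0.03743.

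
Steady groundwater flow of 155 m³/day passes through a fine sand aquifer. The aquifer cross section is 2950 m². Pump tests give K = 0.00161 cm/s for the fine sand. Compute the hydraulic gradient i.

0.0378

Convert K: 0.00161 cm/s × 864 = 1.391 m/day.
From Q = K·A·i, i = Q / (K·A) = 155 / (1.391 × 2950) = 0.03777.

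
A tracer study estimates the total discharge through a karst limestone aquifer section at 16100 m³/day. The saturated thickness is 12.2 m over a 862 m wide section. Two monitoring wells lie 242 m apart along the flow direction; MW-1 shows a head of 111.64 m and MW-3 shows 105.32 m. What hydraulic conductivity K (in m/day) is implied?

Cross-sectional area A = 862 × 12.2 = 10516 m².
Hydraulic gradient i = (111.64 − 105.32) / 242 = 6.32 / 242 = 0.02612.
From Q = K·A·i, K = Q / (A·i) = 16100 / (10516 × 0.02612) = 58.62 m/day.

58.6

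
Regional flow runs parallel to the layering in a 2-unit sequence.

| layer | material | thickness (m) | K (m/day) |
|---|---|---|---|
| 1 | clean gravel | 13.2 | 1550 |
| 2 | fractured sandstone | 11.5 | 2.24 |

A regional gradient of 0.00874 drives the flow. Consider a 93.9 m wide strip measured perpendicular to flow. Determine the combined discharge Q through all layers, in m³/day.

16800

Flow is parallel to layering, so each bed carries its own Darcy discharge and the transmissivities add.
Σ(K_i·b_i) = 1550×13.2 + 2.24×11.5 = 20486 m²/day.
Hydraulic gradient i = 0.00874.
Q = Σ(K_i·b_i) · W · i = 20486 × 93.9 × 0.008740 = 16812 m³/day.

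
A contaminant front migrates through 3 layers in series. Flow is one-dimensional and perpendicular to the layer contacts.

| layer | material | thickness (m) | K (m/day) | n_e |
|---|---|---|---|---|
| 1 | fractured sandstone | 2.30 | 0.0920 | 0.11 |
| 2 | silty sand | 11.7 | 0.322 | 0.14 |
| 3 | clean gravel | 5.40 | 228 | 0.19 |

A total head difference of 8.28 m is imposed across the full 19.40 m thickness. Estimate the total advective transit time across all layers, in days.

21.6

With flow normal to the layers, continuity requires the same specific discharge q through every layer.
Σ(b_i/K_i) = 2.30/0.0920 + 11.7/0.322 + 5.40/228 = 61.36 d.
q = Δh / Σ(b_i/K_i) = 8.28 / 61.36 = 0.1349 m/day.
In each layer the seepage velocity is v_i = q/n_i, so the layer transit time is t_i = b_i·n_i / q:
  layer 1 (fractured sandstone): t_1 = 2.30 × 0.11 / 0.1349 = 1.875 d
  layer 2 (silty sand): t_2 = 11.7 × 0.14 / 0.1349 = 12.14 d
  layer 3 (clean gravel): t_3 = 5.40 × 0.19 / 0.1349 = 7.603 d
Total t = Σ t_i = 21.62 days.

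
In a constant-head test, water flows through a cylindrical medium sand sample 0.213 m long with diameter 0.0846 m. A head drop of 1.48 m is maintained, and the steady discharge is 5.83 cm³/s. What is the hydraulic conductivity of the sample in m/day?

Cross-sectional area A = π·(d/2)² = π × (0.0846/2)² = 0.005621 m².
Convert discharge: 5.83 cm³/s = 5.830e-06 m³/s.
Darcy's law rearranged: K = Q·L / (A·Δh) = 5.830e-06 × 0.213 / (0.005621 × 1.48) = 0.0001493 m/s = 12.90 m/day.

12.9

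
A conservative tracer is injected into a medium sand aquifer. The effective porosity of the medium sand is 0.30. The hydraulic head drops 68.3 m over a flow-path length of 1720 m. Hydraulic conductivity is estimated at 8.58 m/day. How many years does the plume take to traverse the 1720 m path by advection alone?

4.15

Hydraulic gradient i = Δh / L = 68.3 / 1720 = 0.03971.
Darcy flux q = K · i = 8.580 × 0.03971 = 0.3407 m/day.
Seepage velocity v = q / n_e = 0.3407 / 0.30 = 1.136 m/day.
Travel time t = L / v = 1720 / 1.136 = 1515 days = 4.146 years.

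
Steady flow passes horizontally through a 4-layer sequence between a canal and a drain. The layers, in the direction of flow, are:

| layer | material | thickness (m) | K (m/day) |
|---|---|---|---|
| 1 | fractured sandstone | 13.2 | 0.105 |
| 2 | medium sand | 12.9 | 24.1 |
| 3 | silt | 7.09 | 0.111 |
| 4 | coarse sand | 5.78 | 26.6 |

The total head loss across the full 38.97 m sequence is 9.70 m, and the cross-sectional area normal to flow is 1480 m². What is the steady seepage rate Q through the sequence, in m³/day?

Flow is perpendicular to layering, so the layers act in series and the equivalent K is the thickness-weighted harmonic mean.
Total thickness L = 13.2 + 12.9 + 7.09 + 5.78 = 38.97 m.
Σ(b_i/K_i) = 13.2/0.105 + 12.9/24.1 + 7.09/0.111 + 5.78/26.6 = 190.3 d.
K_eq = L / Σ(b_i/K_i) = 38.97 / 190.3 = 0.2047 m/day.
Q = K_eq · A · (Δh/L) = 0.2047 × 1480 × (9.70/38.97) = 75.42 m³/day.

75.4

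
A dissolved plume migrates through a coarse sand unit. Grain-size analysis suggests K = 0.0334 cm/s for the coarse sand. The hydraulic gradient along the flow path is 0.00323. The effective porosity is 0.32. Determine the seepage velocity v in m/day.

0.291

Convert K: 0.0334 cm/s × 864 = 28.86 m/day.
Hydraulic gradient i = 0.00323.
Darcy flux q = K · i = 28.86 × 0.003230 = 0.09321 m/day.
Seepage velocity v = q / n_e = 0.09321 / 0.32 = 0.2913 m/day.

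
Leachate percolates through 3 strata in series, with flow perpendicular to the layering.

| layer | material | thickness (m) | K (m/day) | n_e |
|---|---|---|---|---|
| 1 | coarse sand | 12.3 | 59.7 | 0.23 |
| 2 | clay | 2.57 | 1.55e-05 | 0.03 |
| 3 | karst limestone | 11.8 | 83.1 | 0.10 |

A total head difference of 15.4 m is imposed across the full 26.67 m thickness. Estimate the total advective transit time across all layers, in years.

With flow normal to the layers, continuity requires the same specific discharge q through every layer.
Σ(b_i/K_i) = 12.3/59.7 + 2.57/1.55e-05 + 11.8/83.1 = 1.658e+05 d.
q = Δh / Σ(b_i/K_i) = 15.4 / 1.658e+05 = 9.288e-05 m/day.
In each layer the seepage velocity is v_i = q/n_i, so the layer transit time is t_i = b_i·n_i / q:
  layer 1 (coarse sand): t_1 = 12.3 × 0.23 / 9.288e-05 = 30459 d
  layer 2 (clay): t_2 = 2.57 × 0.03 / 9.288e-05 = 830.1 d
  layer 3 (karst limestone): t_3 = 11.8 × 0.10 / 9.288e-05 = 12705 d
Total t = Σ t_i = 43994 days = 120.4 years.

120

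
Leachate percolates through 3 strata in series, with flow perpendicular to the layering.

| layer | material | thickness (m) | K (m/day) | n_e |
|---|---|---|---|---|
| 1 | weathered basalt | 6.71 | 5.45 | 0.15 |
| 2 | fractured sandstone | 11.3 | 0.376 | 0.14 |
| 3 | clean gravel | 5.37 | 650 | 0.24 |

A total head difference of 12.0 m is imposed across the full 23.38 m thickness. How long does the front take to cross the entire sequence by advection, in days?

With flow normal to the layers, continuity requires the same specific discharge q through every layer.
Σ(b_i/K_i) = 6.71/5.45 + 11.3/0.376 + 5.37/650 = 31.29 d.
q = Δh / Σ(b_i/K_i) = 12.0 / 31.29 = 0.3835 m/day.
In each layer the seepage velocity is v_i = q/n_i, so the layer transit time is t_i = b_i·n_i / q:
  layer 1 (weathered basalt): t_1 = 6.71 × 0.15 / 0.3835 = 2.625 d
  layer 2 (fractured sandstone): t_2 = 11.3 × 0.14 / 0.3835 = 4.125 d
  layer 3 (clean gravel): t_3 = 5.37 × 0.24 / 0.3835 = 3.361 d
Total t = Σ t_i = 10.11 days.

10.1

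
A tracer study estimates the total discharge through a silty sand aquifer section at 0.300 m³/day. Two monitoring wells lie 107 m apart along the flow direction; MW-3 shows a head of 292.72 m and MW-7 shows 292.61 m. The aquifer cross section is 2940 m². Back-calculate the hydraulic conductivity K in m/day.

Hydraulic gradient i = (292.72 − 292.61) / 107 = 0.11 / 107 = 0.001028.
From Q = K·A·i, K = Q / (A·i) = 0.300 / (2940 × 0.001028) = 0.09926 m/day.

0.0993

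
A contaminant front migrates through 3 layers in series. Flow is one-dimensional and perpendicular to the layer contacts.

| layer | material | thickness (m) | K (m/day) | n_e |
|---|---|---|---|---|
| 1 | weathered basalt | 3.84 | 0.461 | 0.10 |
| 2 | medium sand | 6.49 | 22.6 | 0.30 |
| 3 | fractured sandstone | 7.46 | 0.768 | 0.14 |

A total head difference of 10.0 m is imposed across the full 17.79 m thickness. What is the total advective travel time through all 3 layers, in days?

With flow normal to the layers, continuity requires the same specific discharge q through every layer.
Σ(b_i/K_i) = 3.84/0.461 + 6.49/22.6 + 7.46/0.768 = 18.33 d.
q = Δh / Σ(b_i/K_i) = 10.0 / 18.33 = 0.5455 m/day.
In each layer the seepage velocity is v_i = q/n_i, so the layer transit time is t_i = b_i·n_i / q:
  layer 1 (weathered basalt): t_1 = 3.84 × 0.10 / 0.5455 = 0.7039 d
  layer 2 (medium sand): t_2 = 6.49 × 0.30 / 0.5455 = 3.569 d
  layer 3 (fractured sandstone): t_3 = 7.46 × 0.14 / 0.5455 = 1.914 d
Total t = Σ t_i = 6.187 days.

6.19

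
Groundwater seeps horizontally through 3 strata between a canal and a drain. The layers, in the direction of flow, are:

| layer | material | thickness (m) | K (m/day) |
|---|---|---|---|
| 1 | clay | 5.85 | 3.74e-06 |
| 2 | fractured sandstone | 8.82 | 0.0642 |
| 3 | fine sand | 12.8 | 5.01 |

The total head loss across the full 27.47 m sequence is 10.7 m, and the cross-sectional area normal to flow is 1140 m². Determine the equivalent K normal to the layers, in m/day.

1.76e-05

Flow is perpendicular to layering, so the layers act in series and the equivalent K is the thickness-weighted harmonic mean.
Total thickness L = 5.85 + 8.82 + 12.8 = 27.47 m.
Σ(b_i/K_i) = 5.85/3.74e-06 + 8.82/0.0642 + 12.8/5.01 = 1.564e+06 d.
K_eq = L / Σ(b_i/K_i) = 27.47 / 1.564e+06 = 1.756e-05 m/day.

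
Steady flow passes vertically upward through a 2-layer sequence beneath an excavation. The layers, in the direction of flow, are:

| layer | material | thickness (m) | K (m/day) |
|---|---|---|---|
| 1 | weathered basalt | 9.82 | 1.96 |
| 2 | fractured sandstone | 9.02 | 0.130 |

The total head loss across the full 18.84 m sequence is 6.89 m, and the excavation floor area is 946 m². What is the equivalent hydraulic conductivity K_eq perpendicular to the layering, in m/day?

0.253

Flow is perpendicular to layering, so the layers act in series and the equivalent K is the thickness-weighted harmonic mean.
Total thickness L = 9.82 + 9.02 = 18.84 m.
Σ(b_i/K_i) = 9.82/1.96 + 9.02/0.130 = 74.39 d.
K_eq = L / Σ(b_i/K_i) = 18.84 / 74.39 = 0.2532 m/day.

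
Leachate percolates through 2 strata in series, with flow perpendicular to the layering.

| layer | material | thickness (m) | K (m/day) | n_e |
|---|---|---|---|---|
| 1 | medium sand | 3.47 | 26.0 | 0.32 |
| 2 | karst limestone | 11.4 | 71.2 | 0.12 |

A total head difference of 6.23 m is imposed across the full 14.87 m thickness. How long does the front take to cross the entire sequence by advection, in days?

With flow normal to the layers, continuity requires the same specific discharge q through every layer.
Σ(b_i/K_i) = 3.47/26.0 + 11.4/71.2 = 0.2936 d.
q = Δh / Σ(b_i/K_i) = 6.23 / 0.2936 = 21.22 m/day.
In each layer the seepage velocity is v_i = q/n_i, so the layer transit time is t_i = b_i·n_i / q:
  layer 1 (medium sand): t_1 = 3.47 × 0.32 / 21.22 = 0.05232 d
  layer 2 (karst limestone): t_2 = 11.4 × 0.12 / 21.22 = 0.06446 d
Total t = Σ t_i = 0.1168 days.

0.117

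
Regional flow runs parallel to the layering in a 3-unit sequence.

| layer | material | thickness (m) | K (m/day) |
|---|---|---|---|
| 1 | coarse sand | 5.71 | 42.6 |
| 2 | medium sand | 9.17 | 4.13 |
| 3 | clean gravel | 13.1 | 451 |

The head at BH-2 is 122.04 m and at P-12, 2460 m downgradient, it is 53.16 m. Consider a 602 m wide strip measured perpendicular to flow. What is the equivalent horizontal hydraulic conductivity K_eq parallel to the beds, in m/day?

Flow is parallel to layering, so each bed carries its own Darcy discharge and the transmissivities add.
Σ(K_i·b_i) = 42.6×5.71 + 4.13×9.17 + 451×13.1 = 6189 m²/day.
Total thickness b = 27.98 m, so K_eq = Σ(K_i·b_i)/b = 221.2 m/day.

221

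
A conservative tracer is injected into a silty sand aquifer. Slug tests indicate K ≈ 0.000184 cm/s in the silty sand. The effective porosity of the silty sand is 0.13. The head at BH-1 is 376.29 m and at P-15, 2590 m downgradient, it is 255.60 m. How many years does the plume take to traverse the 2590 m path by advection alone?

124

Convert K: 0.000184 cm/s × 864 = 0.1590 m/day.
Hydraulic gradient i = (376.29 − 255.60) / 2590 = 120.69 / 2590 = 0.04660.
Darcy flux q = K · i = 0.1590 × 0.04660 = 0.007408 m/day.
Seepage velocity v = q / n_e = 0.007408 / 0.13 = 0.05698 m/day.
Travel time t = L / v = 2590 / 0.05698 = 45451 days = 124.4 years.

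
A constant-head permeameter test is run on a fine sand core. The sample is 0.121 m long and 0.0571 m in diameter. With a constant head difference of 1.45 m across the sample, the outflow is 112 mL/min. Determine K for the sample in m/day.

Cross-sectional area A = π·(d/2)² = π × (0.0571/2)² = 0.002561 m².
Convert discharge: 112 mL/min = 1.867e-06 m³/s.
Darcy's law rearranged: K = Q·L / (A·Δh) = 1.867e-06 × 0.121 / (0.002561 × 1.45) = 6.083e-05 m/s = 5.256 m/day.

5.26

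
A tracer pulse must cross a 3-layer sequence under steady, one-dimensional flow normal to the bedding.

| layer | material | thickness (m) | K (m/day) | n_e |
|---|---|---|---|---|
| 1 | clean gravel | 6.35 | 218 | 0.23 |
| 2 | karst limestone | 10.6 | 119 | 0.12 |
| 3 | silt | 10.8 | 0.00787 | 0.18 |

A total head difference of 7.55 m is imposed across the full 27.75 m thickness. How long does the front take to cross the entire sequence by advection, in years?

2.33

With flow normal to the layers, continuity requires the same specific discharge q through every layer.
Σ(b_i/K_i) = 6.35/218 + 10.6/119 + 10.8/0.00787 = 1372 d.
q = Δh / Σ(b_i/K_i) = 7.55 / 1372 = 0.005501 m/day.
In each layer the seepage velocity is v_i = q/n_i, so the layer transit time is t_i = b_i·n_i / q:
  layer 1 (clean gravel): t_1 = 6.35 × 0.23 / 0.005501 = 265.5 d
  layer 2 (karst limestone): t_2 = 10.6 × 0.12 / 0.005501 = 231.2 d
  layer 3 (silt): t_3 = 10.8 × 0.18 / 0.005501 = 353.4 d
Total t = Σ t_i = 850.1 days = 2.327 years.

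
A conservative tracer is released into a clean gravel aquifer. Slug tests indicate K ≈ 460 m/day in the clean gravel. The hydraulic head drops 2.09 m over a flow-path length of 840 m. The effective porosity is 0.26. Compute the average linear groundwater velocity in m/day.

4.40

Hydraulic gradient i = Δh / L = 2.09 / 840 = 0.002488.
Darcy flux q = K · i = 460.0 × 0.002488 = 1.145 m/day.
Seepage velocity v = q / n_e = 1.145 / 0.26 = 4.402 m/day.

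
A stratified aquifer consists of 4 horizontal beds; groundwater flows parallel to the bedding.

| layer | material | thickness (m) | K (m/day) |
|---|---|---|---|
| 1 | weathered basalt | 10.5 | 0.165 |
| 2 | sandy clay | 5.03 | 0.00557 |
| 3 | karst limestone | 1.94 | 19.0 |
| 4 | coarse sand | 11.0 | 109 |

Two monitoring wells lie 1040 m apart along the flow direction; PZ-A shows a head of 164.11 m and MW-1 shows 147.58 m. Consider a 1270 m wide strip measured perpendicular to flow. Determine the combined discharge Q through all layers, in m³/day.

Flow is parallel to layering, so each bed carries its own Darcy discharge and the transmissivities add.
Σ(K_i·b_i) = 0.165×10.5 + 0.00557×5.03 + 19.0×1.94 + 109×11.0 = 1238 m²/day.
Hydraulic gradient i = (164.11 − 147.58) / 1040 = 16.53 / 1040 = 0.01589.
Q = Σ(K_i·b_i) · W · i = 1238 × 1270 × 0.01589 = 24982 m³/day.

25000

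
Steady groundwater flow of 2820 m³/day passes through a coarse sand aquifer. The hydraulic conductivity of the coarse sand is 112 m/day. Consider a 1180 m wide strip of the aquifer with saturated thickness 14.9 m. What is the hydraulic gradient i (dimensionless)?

Cross-sectional area A = 1180 × 14.9 = 17582 m².
From Q = K·A·i, i = Q / (K·A) = 2820 / (112.0 × 17582) = 0.001432.

0.00143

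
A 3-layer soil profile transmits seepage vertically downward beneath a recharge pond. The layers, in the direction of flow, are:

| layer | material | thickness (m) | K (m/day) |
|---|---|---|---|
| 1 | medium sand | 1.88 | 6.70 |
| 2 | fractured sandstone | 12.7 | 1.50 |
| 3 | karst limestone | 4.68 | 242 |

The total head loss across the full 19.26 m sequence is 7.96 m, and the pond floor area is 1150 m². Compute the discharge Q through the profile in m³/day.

Flow is perpendicular to layering, so the layers act in series and the equivalent K is the thickness-weighted harmonic mean.
Total thickness L = 1.88 + 12.7 + 4.68 = 19.26 m.
Σ(b_i/K_i) = 1.88/6.70 + 12.7/1.50 + 4.68/242 = 8.767 d.
K_eq = L / Σ(b_i/K_i) = 19.26 / 8.767 = 2.197 m/day.
Q = K_eq · A · (Δh/L) = 2.197 × 1150 × (7.96/19.26) = 1044 m³/day.

1040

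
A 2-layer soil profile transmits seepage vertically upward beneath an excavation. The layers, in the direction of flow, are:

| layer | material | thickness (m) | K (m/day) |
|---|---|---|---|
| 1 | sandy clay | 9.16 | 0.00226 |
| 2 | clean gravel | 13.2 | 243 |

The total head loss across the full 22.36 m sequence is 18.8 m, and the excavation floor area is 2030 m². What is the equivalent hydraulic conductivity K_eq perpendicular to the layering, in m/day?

Flow is perpendicular to layering, so the layers act in series and the equivalent K is the thickness-weighted harmonic mean.
Total thickness L = 9.16 + 13.2 = 22.36 m.
Σ(b_i/K_i) = 9.16/0.00226 + 13.2/243 = 4053 d.
K_eq = L / Σ(b_i/K_i) = 22.36 / 4053 = 0.005517 m/day.

0.00552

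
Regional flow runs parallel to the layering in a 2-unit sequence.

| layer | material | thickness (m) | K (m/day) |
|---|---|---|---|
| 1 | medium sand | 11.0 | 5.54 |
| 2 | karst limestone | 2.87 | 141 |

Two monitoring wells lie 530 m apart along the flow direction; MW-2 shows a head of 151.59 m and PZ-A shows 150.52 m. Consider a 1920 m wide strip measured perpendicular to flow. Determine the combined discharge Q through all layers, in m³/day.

1800

Flow is parallel to layering, so each bed carries its own Darcy discharge and the transmissivities add.
Σ(K_i·b_i) = 5.54×11.0 + 141×2.87 = 465.6 m²/day.
Hydraulic gradient i = (151.59 − 150.52) / 530 = 1.07 / 530 = 0.002019.
Q = Σ(K_i·b_i) · W · i = 465.6 × 1920 × 0.002019 = 1805 m³/day.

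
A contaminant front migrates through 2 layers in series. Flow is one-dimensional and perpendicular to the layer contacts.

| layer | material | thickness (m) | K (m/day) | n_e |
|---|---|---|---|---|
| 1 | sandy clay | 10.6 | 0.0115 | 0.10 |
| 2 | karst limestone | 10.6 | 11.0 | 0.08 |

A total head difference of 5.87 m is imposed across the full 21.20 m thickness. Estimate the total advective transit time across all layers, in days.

300

With flow normal to the layers, continuity requires the same specific discharge q through every layer.
Σ(b_i/K_i) = 10.6/0.0115 + 10.6/11.0 = 922.7 d.
q = Δh / Σ(b_i/K_i) = 5.87 / 922.7 = 0.006362 m/day.
In each layer the seepage velocity is v_i = q/n_i, so the layer transit time is t_i = b_i·n_i / q:
  layer 1 (sandy clay): t_1 = 10.6 × 0.10 / 0.006362 = 166.6 d
  layer 2 (karst limestone): t_2 = 10.6 × 0.08 / 0.006362 = 133.3 d
Total t = Σ t_i = 299.9 days.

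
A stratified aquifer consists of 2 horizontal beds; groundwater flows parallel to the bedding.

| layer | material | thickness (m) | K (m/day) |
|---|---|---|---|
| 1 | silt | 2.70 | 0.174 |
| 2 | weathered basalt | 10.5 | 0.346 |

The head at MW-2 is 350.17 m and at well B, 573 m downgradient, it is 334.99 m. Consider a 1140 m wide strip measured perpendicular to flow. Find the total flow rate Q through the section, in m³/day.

124

Flow is parallel to layering, so each bed carries its own Darcy discharge and the transmissivities add.
Σ(K_i·b_i) = 0.174×2.70 + 0.346×10.5 = 4.103 m²/day.
Hydraulic gradient i = (350.17 − 334.99) / 573 = 15.18 / 573 = 0.02649.
Q = Σ(K_i·b_i) · W · i = 4.103 × 1140 × 0.02649 = 123.9 m³/day.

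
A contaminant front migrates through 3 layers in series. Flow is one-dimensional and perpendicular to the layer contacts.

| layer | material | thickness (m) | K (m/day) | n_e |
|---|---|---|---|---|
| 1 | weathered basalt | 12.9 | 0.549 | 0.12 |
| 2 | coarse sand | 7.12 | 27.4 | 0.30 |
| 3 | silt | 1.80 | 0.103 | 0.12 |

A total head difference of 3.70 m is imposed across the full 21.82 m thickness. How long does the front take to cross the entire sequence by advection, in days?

With flow normal to the layers, continuity requires the same specific discharge q through every layer.
Σ(b_i/K_i) = 12.9/0.549 + 7.12/27.4 + 1.80/0.103 = 41.23 d.
q = Δh / Σ(b_i/K_i) = 3.70 / 41.23 = 0.08973 m/day.
In each layer the seepage velocity is v_i = q/n_i, so the layer transit time is t_i = b_i·n_i / q:
  layer 1 (weathered basalt): t_1 = 12.9 × 0.12 / 0.08973 = 17.25 d
  layer 2 (coarse sand): t_2 = 7.12 × 0.30 / 0.08973 = 23.80 d
  layer 3 (silt): t_3 = 1.80 × 0.12 / 0.08973 = 2.407 d
Total t = Σ t_i = 43.46 days.

43.5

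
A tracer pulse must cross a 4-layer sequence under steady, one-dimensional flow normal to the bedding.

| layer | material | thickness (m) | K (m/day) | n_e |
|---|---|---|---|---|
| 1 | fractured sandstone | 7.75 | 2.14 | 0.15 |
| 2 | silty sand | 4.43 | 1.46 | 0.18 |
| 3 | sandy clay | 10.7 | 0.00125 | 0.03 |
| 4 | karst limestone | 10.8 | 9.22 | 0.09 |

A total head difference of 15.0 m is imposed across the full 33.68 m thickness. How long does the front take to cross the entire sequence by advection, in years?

5.09

With flow normal to the layers, continuity requires the same specific discharge q through every layer.
Σ(b_i/K_i) = 7.75/2.14 + 4.43/1.46 + 10.7/0.00125 + 10.8/9.22 = 8568 d.
q = Δh / Σ(b_i/K_i) = 15.0 / 8568 = 0.001751 m/day.
In each layer the seepage velocity is v_i = q/n_i, so the layer transit time is t_i = b_i·n_i / q:
  layer 1 (fractured sandstone): t_1 = 7.75 × 0.15 / 0.001751 = 664.0 d
  layer 2 (silty sand): t_2 = 4.43 × 0.18 / 0.001751 = 455.5 d
  layer 3 (sandy clay): t_3 = 10.7 × 0.03 / 0.001751 = 183.4 d
  layer 4 (karst limestone): t_4 = 10.8 × 0.09 / 0.001751 = 555.2 d
Total t = Σ t_i = 1858 days = 5.087 years.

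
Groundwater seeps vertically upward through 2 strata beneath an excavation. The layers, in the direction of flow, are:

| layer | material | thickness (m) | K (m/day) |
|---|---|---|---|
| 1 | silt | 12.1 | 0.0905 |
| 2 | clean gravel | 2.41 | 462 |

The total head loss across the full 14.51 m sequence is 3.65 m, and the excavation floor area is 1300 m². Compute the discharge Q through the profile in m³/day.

Flow is perpendicular to layering, so the layers act in series and the equivalent K is the thickness-weighted harmonic mean.
Total thickness L = 12.1 + 2.41 = 14.51 m.
Σ(b_i/K_i) = 12.1/0.0905 + 2.41/462 = 133.7 d.
K_eq = L / Σ(b_i/K_i) = 14.51 / 133.7 = 0.1085 m/day.
Q = K_eq · A · (Δh/L) = 0.1085 × 1300 × (3.65/14.51) = 35.49 m³/day.

35.5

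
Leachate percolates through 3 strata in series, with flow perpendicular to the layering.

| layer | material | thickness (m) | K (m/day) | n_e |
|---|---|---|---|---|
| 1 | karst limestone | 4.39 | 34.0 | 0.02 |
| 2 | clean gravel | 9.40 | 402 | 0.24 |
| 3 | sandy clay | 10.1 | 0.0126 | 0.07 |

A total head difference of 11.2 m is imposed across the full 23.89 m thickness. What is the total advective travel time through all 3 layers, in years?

With flow normal to the layers, continuity requires the same specific discharge q through every layer.
Σ(b_i/K_i) = 4.39/34.0 + 9.40/402 + 10.1/0.0126 = 801.7 d.
q = Δh / Σ(b_i/K_i) = 11.2 / 801.7 = 0.01397 m/day.
In each layer the seepage velocity is v_i = q/n_i, so the layer transit time is t_i = b_i·n_i / q:
  layer 1 (karst limestone): t_1 = 4.39 × 0.02 / 0.01397 = 6.285 d
  layer 2 (clean gravel): t_2 = 9.40 × 0.24 / 0.01397 = 161.5 d
  layer 3 (sandy clay): t_3 = 10.1 × 0.07 / 0.01397 = 50.61 d
Total t = Σ t_i = 218.4 days = 0.5979 years.

0.598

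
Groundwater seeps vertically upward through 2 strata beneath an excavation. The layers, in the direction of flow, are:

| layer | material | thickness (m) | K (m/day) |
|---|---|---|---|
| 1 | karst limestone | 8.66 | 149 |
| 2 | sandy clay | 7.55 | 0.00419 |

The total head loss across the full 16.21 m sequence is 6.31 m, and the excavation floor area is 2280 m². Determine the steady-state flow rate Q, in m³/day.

Flow is perpendicular to layering, so the layers act in series and the equivalent K is the thickness-weighted harmonic mean.
Total thickness L = 8.66 + 7.55 = 16.21 m.
Σ(b_i/K_i) = 8.66/149 + 7.55/0.00419 = 1802 d.
K_eq = L / Σ(b_i/K_i) = 16.21 / 1802 = 0.008996 m/day.
Q = K_eq · A · (Δh/L) = 0.008996 × 2280 × (6.31/16.21) = 7.984 m³/day.

7.98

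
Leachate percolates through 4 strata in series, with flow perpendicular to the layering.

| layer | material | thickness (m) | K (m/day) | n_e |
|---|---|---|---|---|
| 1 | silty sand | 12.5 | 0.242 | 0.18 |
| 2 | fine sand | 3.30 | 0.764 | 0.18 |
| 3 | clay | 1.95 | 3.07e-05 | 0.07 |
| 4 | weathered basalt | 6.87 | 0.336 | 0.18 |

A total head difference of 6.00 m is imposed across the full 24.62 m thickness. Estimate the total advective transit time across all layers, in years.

With flow normal to the layers, continuity requires the same specific discharge q through every layer.
Σ(b_i/K_i) = 12.5/0.242 + 3.30/0.764 + 1.95/3.07e-05 + 6.87/0.336 = 63594 d.
q = Δh / Σ(b_i/K_i) = 6.00 / 63594 = 9.435e-05 m/day.
In each layer the seepage velocity is v_i = q/n_i, so the layer transit time is t_i = b_i·n_i / q:
  layer 1 (silty sand): t_1 = 12.5 × 0.18 / 9.435e-05 = 23848 d
  layer 2 (fine sand): t_2 = 3.30 × 0.18 / 9.435e-05 = 6296 d
  layer 3 (clay): t_3 = 1.95 × 0.07 / 9.435e-05 = 1447 d
  layer 4 (weathered basalt): t_4 = 6.87 × 0.18 / 9.435e-05 = 13107 d
Total t = Σ t_i = 44697 days = 122.4 years.

122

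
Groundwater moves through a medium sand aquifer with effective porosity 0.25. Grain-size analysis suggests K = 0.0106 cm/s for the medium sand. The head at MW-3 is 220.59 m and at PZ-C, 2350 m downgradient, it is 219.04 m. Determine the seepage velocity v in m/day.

Convert K: 0.0106 cm/s × 864 = 9.158 m/day.
Hydraulic gradient i = (220.59 − 219.04) / 2350 = 1.55 / 2350 = 0.0006596.
Darcy flux q = K · i = 9.158 × 0.0006596 = 0.006041 m/day.
Seepage velocity v = q / n_e = 0.006041 / 0.25 = 0.02416 m/day.

0.0242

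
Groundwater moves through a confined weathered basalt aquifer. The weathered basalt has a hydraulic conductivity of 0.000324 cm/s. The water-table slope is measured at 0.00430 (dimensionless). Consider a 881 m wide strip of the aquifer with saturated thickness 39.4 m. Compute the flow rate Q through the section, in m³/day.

41.8

Convert K: 0.000324 cm/s × 864 = 0.2799 m/day.
Cross-sectional area A = 881 × 39.4 = 34711 m².
Hydraulic gradient i = 0.00430.
Darcy's law: Q = K · A · i = 0.2799 × 34711 × 0.004300 = 41.78 m³/day.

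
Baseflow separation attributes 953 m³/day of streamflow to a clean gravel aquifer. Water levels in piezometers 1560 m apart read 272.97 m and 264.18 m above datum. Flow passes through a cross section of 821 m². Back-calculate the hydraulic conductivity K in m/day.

206

Hydraulic gradient i = (272.97 − 264.18) / 1560 = 8.79 / 1560 = 0.005635.
From Q = K·A·i, K = Q / (A·i) = 953 / (821.0 × 0.005635) = 206.0 m/day.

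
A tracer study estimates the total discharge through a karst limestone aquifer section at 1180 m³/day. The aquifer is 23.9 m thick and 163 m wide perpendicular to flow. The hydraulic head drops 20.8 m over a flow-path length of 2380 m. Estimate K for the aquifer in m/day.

Cross-sectional area A = 163 × 23.9 = 3896 m².
Hydraulic gradient i = Δh / L = 20.8 / 2380 = 0.008739.
From Q = K·A·i, K = Q / (A·i) = 1180 / (3896 × 0.008739) = 34.66 m/day.

34.7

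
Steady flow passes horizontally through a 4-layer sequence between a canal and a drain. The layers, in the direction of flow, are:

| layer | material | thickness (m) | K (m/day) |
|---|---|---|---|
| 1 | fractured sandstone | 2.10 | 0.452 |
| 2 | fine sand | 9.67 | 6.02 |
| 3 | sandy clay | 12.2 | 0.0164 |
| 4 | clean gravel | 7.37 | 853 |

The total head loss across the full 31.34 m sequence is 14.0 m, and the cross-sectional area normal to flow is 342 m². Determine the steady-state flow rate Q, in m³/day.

Flow is perpendicular to layering, so the layers act in series and the equivalent K is the thickness-weighted harmonic mean.
Total thickness L = 2.10 + 9.67 + 12.2 + 7.37 = 31.34 m.
Σ(b_i/K_i) = 2.10/0.452 + 9.67/6.02 + 12.2/0.0164 + 7.37/853 = 750.2 d.
K_eq = L / Σ(b_i/K_i) = 31.34 / 750.2 = 0.04178 m/day.
Q = K_eq · A · (Δh/L) = 0.04178 × 342 × (14.0/31.34) = 6.383 m³/day.

6.38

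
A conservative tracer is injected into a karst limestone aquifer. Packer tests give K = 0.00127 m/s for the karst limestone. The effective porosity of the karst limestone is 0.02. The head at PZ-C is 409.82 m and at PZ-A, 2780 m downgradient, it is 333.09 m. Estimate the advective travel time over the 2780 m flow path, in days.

18.4

Convert K: 0.00127 m/s × 86400 = 109.7 m/day.
Hydraulic gradient i = (409.82 − 333.09) / 2780 = 76.73 / 2780 = 0.02760.
Darcy flux q = K · i = 109.7 × 0.02760 = 3.029 m/day.
Seepage velocity v = q / n_e = 3.029 / 0.02 = 151.4 m/day.
Travel time t = L / v = 2780 / 151.4 = 18.36 days.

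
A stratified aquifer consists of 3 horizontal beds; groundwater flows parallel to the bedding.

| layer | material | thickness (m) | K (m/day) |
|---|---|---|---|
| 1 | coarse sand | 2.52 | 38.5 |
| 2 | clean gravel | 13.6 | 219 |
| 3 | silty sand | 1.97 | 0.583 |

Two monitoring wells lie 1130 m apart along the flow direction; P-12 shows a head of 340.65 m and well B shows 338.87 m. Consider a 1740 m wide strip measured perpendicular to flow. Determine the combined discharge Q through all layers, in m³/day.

Flow is parallel to layering, so each bed carries its own Darcy discharge and the transmissivities add.
Σ(K_i·b_i) = 38.5×2.52 + 219×13.6 + 0.583×1.97 = 3077 m²/day.
Hydraulic gradient i = (340.65 − 338.87) / 1130 = 1.78 / 1130 = 0.001575.
Q = Σ(K_i·b_i) · W · i = 3077 × 1740 × 0.001575 = 8433 m³/day.

8430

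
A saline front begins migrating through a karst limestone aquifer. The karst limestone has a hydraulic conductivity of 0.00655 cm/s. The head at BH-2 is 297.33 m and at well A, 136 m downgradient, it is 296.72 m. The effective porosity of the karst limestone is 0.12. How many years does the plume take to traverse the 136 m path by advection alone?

1.76

Convert K: 0.00655 cm/s × 864 = 5.659 m/day.
Hydraulic gradient i = (297.33 − 296.72) / 136 = 0.61 / 136 = 0.004485.
Darcy flux q = K · i = 5.659 × 0.004485 = 0.02538 m/day.
Seepage velocity v = q / n_e = 0.02538 / 0.12 = 0.2115 m/day.
Travel time t = L / v = 136 / 0.2115 = 642.9 days = 1.760 years.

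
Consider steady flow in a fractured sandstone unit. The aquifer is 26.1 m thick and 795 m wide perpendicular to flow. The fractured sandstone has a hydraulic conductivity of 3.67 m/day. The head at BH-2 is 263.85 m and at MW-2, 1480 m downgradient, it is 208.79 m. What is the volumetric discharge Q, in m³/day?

2830

Cross-sectional area A = 795 × 26.1 = 20750 m².
Hydraulic gradient i = (263.85 − 208.79) / 1480 = 55.06 / 1480 = 0.03720.
Darcy's law: Q = K · A · i = 3.670 × 20750 × 0.03720 = 2833 m³/day.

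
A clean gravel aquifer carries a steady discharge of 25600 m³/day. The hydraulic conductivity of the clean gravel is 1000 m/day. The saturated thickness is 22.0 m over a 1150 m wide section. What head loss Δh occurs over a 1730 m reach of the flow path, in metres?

Cross-sectional area A = 1150 × 22.0 = 25300 m².
From Q = K·A·i, i = Q / (K·A) = 25600 / (1000 × 25300) = 0.001012.
Head loss Δh = i · L = 0.001012 × 1730 = 1.751 m.

1.75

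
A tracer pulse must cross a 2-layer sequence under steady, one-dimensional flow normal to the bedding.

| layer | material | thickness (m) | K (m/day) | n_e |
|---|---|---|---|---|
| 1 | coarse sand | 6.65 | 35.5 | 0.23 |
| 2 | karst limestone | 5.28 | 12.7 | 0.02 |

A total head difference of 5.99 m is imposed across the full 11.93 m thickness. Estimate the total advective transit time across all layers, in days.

0.165

With flow normal to the layers, continuity requires the same specific discharge q through every layer.
Σ(b_i/K_i) = 6.65/35.5 + 5.28/12.7 = 0.6031 d.
q = Δh / Σ(b_i/K_i) = 5.99 / 0.6031 = 9.932 m/day.
In each layer the seepage velocity is v_i = q/n_i, so the layer transit time is t_i = b_i·n_i / q:
  layer 1 (coarse sand): t_1 = 6.65 × 0.23 / 9.932 = 0.1540 d
  layer 2 (karst limestone): t_2 = 5.28 × 0.02 / 9.932 = 0.01063 d
Total t = Σ t_i = 0.1646 days.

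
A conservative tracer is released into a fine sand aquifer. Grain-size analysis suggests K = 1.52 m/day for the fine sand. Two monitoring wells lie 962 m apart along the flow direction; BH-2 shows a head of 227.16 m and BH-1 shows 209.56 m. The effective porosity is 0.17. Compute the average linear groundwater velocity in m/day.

Hydraulic gradient i = (227.16 − 209.56) / 962 = 17.6 / 962 = 0.01830.
Darcy flux q = K · i = 1.520 × 0.01830 = 0.02781 m/day.
Seepage velocity v = q / n_e = 0.02781 / 0.17 = 0.1636 m/day.

0.164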